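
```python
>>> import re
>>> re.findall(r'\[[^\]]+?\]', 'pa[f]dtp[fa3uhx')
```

Scanning left to right: at [2:5] → '[f]'.
No capturing groups, so `findall` returns the 1 full match string.

['[f]']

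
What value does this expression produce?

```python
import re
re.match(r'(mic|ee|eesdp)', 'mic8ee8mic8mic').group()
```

'mic'

`re.match` won't scan ahead — the pattern has to work from the very first character.
The match spans [0:3] → 'mic'.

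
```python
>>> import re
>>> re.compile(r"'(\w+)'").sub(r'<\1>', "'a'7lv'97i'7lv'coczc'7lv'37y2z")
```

"<a>7lv<97i>7lv<coczc>7lv'37y2z"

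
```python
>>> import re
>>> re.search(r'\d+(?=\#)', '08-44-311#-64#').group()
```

'311'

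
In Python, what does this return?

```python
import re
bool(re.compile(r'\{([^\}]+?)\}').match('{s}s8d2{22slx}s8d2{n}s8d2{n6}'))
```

True

`re.match` won't scan ahead — the pattern has to work from the very first character.
The match spans [0:3] → '{s}'.
Captured: group 1 = 's'.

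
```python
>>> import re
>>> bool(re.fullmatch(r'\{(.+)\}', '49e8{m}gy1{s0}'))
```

`re.fullmatch` is like wrapping the pattern in `^…$` (in single-line mode).
Here the string isn't matched end-to-end, so the call returns None, and `bool(None)` is False.

False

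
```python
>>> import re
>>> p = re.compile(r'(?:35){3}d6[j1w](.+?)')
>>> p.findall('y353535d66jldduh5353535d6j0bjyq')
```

This matches the literal '35' repeated 3 times, then the literal 'd6', then one of [j1w]; then one or more of any character (lazy) (captured).
Walking the string: at [17:27] match '353535d6j0', group 1 = '0'.
`findall` collects group 1 from the one match (1 total).

['0']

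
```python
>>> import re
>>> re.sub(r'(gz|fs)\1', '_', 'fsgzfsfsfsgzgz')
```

'fsgz_fs_'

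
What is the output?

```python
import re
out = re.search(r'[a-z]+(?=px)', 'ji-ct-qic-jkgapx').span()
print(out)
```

The positive lookaround only admits positions where the adjacent text matches; those characters stay outside the span.
`re.search` scans for the first position where the pattern succeeds.
The match spans [10:14] → 'jkga'.

(10, 14)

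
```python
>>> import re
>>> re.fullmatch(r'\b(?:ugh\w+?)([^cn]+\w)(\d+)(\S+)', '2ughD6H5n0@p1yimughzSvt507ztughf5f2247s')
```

This matches a word boundary (`\b`, zero-width); then the literal 'ugh', then one or more of a word character (lazy) (non-capturing group); then one or more of any character except [cn], then a word character (captured); then one or more of a digit (captured); then one or more of a non-whitespace character (captured).
`fullmatch` succeeds only if the pattern covers the string from start to end.
Here the string isn't matched end-to-end, so the call returns None.

None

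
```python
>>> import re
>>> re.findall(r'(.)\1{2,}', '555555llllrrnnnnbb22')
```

['5', 'l', 'n']

`\1` is not a pattern — it's the concrete string captured by group 1, re-applied verbatim.
Scanning left to right: at [0:6] match '555555', group 1 = '5'; at [6:10] match 'llll', group 1 = 'l'; at [12:16] match 'nnnn', group 1 = 'n'.
`findall` collects group 1 from each match (3 total).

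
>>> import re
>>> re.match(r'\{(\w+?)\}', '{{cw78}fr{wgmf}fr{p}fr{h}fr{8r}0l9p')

None

`match` is anchored at position 0; if the pattern doesn't fit there, it returns None.
Here position 0 doesn't satisfy it, so the call returns None.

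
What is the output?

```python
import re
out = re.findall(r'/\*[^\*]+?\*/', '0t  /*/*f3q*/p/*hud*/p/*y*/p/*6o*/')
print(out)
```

['/*f3q*/', '/*hud*/', '/*y*/', '/*6o*/']

Walking the string: at [6:13] → '/*f3q*/'; at [14:21] → '/*hud*/'; at [22:27] → '/*y*/'; at [28:34] → '/*6o*/'.
No capturing groups, so `findall` returns the 4 full match strings.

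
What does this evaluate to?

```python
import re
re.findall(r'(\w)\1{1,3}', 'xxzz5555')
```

`\1` is not a pattern — it's the concrete string captured by group 1, re-applied verbatim.
`findall` collects group 1 from each match (3 total).

['x', 'z', '5']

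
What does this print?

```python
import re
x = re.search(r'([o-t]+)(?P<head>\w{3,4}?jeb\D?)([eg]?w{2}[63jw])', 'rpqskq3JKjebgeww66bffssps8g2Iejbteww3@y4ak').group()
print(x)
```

Pattern: one or more of a character in [o-t] (captured); then 3 to 4 of a word character (lazy), then the literal 'jeb', then optionally a non-digit (captured as 'head'); then optionally one of [eg], then exactly 2 of the literal 'w', then one of [63jw] (captured).
Unlike `match`, `search` isn't anchored — it looks for the pattern anywhere in the string.
The match spans [5:17] → 'q3JKjebgeww6'.
Captured: group 1 = 'q', group 2 = '3JKjebg', group 3 = 'eww6'.

q3JKjebgeww6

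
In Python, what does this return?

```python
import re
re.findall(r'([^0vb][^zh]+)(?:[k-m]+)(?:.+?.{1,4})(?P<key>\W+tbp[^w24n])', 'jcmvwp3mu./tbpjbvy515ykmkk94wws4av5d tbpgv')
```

With 2 capturing groups, `findall` returns a 2-tuple per match.

[('jcmvwp3mu./tbpjbvy515ykmk', ' tbpg')]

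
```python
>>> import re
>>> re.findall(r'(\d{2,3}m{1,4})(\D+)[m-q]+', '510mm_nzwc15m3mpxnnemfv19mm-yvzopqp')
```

This matches 2 to 3 of a digit, then 1 to 4 of a literal 'm' (captured); then one or more of a non-digit (captured); then one or more of a character in [m-q].
Matches: at [0:7] match '510mm_n', groups = ('510mm', '_'); at [23:35] match '19mm-yvzopqp', groups = ('19mm', '-yvzopq').
Multiple groups make `findall` return tuples — one 2-tuple for each match.

[('510mm', '_'), ('19mm', '-yvzopq')]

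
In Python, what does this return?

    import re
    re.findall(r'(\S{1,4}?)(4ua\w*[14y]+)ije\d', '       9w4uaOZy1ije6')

This matches 1 to 4 of a non-whitespace character (lazy) (captured); then the literal '4ua', then zero or more of a word character, then one or more of one of [14y] (captured); then a literal 'i', then the literal 'je', then a digit.
2 groups means the one result is a tuple of 2 captured strings — 1 here.

[('9w', '4uaOZy1')]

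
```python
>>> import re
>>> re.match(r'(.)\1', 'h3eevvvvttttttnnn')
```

None

`re.match` won't scan ahead — the pattern has to work from the very first character.
Here position 0 doesn't satisfy it, so the call returns None.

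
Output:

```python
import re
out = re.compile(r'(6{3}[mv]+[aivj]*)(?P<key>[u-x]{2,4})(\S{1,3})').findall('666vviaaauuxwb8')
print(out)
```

Multiple groups make `findall` return tuples — one 3-tuple for the one match.

[('666vviaaa', 'uuxw', 'b8')]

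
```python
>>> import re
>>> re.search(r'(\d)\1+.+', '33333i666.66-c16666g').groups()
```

('3',)

The match spans [0:20] → '33333i666.66-c16666g'.
Captured: group 1 = '3'.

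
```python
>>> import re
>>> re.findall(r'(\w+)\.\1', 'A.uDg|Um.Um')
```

After group 1 captures some text, `\1` only succeeds where that same text appears again.
One capturing group, so `findall` returns just the captured substring from the one match — 1 in all.

['Um']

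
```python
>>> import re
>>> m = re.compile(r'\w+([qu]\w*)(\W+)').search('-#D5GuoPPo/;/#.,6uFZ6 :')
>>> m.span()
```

(2, 16)

Pattern: one or more of a word character; then one of [qu], then zero or more of a word character (captured); then one or more of a non-word character (captured).
`re.search` tries every starting position until one works.
The match spans [2:16] → 'D5GuoPPo/;/#.,'.
Captured: group 1 = 'uoPPo', group 2 = '/;/#.,'.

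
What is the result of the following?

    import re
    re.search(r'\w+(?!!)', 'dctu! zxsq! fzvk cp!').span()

(0, 3)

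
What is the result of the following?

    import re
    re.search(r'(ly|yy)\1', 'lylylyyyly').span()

After group 1 captures some text, `\1` only succeeds where that same text appears again.
The match spans [0:4] → 'lyly'.

(0, 4)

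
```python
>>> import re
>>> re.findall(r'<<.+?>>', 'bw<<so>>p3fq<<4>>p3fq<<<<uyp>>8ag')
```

The `?` after the quantifier makes it lazy — it takes as little as possible before letting the rest of the pattern try.
Matches: at [2:8] → '<<so>>'; at [12:17] → '<<4>>'; at [21:30] → '<<<<uyp>>'.
Since nothing is captured, `findall` lists the 3 matched substrings directly.

['<<so>>', '<<4>>', '<<<<uyp>>']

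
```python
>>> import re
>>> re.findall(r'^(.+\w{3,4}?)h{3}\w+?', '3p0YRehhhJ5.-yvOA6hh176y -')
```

Because there's exactly one group, `findall` drops the full match and keeps group 1 from the one hit.

['3p0YRe']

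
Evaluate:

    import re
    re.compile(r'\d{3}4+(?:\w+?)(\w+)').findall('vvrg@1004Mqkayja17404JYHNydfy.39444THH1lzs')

The pattern matches exactly 3 of a digit, then one or more of the literal '4'; then one or more of a word character (lazy) (non-capturing group); then one or more of a word character (captured).
Because the quantifier is non-greedy, it stops expanding at the earliest point where the rest of the pattern can succeed.
Matches: at [5:29] match '1004Mqkayja17404JYHNydfy', group 1 = 'qkayja17404JYHNydfy'; at [30:42] match '39444THH1lzs', group 1 = 'HH1lzs'.
`findall` collects group 1 from each match (2 total).

['qkayja17404JYHNydfy', 'HH1lzs']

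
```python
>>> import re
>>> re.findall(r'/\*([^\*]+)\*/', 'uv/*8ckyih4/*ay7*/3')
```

Matches: at [11:18] match '/*ay7*/', group 1 = 'ay7'.
Because there's exactly one group, `findall` drops the full match and keeps group 1 from the one hit.

['ay7']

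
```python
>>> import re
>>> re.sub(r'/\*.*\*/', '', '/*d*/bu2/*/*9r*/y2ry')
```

Each match is replaced by ''.

'y2ry'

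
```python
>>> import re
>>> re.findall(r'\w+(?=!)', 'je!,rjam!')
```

Lookahead/lookbehind check context without consuming it, so the matched span excludes the asserted characters.
Matches: at [0:2] → 'je'; at [4:8] → 'rjam'.
No capturing groups, so `findall` returns the 2 full match strings.

['je', 'rjam']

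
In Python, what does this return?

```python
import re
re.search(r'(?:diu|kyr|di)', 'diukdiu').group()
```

'diu'

Alternation isn't longest-match — the leftmost alternative that fits at this position is chosen.
`re.search` scans for the first position where the pattern succeeds.
The match spans [0:3] → 'diu'.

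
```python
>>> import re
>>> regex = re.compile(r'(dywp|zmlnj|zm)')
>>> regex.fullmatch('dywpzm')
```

None

`fullmatch` succeeds only if the pattern covers the string from start to end.
Here the pattern can't cover the whole string, so the call returns None.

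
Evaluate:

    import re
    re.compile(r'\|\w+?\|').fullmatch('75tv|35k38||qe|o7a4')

`re.fullmatch` is like wrapping the pattern in `^…$` (in single-line mode).
Here the pattern can't cover the whole string, so the call returns None.

None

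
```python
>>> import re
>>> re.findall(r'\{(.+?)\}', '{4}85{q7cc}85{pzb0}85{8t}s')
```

['4', 'q7cc', 'pzb0', '8t']

The `?` after the quantifier makes it lazy — it takes as little as possible before letting the rest of the pattern try.
Walking the string: at [0:3] match '{4}', group 1 = '4'; at [5:11] match '{q7cc}', group 1 = 'q7cc'; at [13:19] match '{pzb0}', group 1 = 'pzb0'; at [21:25] match '{8t}', group 1 = '8t'.
`findall` collects group 1 from each match (4 total).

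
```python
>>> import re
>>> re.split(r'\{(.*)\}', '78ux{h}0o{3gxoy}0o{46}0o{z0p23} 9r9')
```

Matches to split on: at [4:31] → '{h}0o{3gxoy}0o{46}0o{z0p23}'.
With a capturing group present, the delimiter's captured portion is kept in the result list.

['78ux', 'h}0o{3gxoy}0o{46}0o{z0p23', ' 9r9']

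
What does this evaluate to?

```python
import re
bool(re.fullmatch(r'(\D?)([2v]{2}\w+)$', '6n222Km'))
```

`fullmatch` succeeds only if the pattern covers the string from start to end.
Here the pattern can't cover the whole string, so the call returns None, and `bool(None)` is False.

False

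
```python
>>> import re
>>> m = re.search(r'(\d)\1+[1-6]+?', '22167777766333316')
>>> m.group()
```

`\1` is not a pattern — it's the concrete string captured by group 1, re-applied verbatim.
`search` walks the string left to right and returns the first match it finds.
The match spans [0:3] → '221'.
Captured: group 1 = '2'.

'221'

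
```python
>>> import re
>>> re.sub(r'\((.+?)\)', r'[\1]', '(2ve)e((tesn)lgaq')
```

A non-greedy quantifier consumes as few characters as it can — just enough that the remainder of the pattern still matches from where it stops; whatever follows it matches normally.
`\1` in the replacement pulls in group 1's text for each match.

'[2ve]e[(tesn]lgaq'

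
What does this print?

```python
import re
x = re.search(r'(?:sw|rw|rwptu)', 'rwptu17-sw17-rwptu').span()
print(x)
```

(0, 2)

Branches in `(...|...)` are attempted left-to-right; the first branch that allows the whole pattern to succeed is taken.
The match spans [0:2] → 'rw'.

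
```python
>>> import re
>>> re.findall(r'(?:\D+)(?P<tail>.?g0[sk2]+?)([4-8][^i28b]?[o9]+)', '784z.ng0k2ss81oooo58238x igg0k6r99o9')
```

This matches one or more of a non-digit (non-capturing group); then optionally any character, then the literal 'g0', then one or more of one of [sk2] (lazy) (captured as 'tail'); then a character in [4-8], then optionally any character except [i28b], then one or more of one of [o9] (captured).
Matches: at [3:18] match 'z.ng0k2ss81oooo', groups = ('g0k2ss', '81oooo'); at [23:36] match 'x igg0k6r99o9', groups = ('g0k', '6r99o9').
`findall` packs the 2 group values into a tuple for every match.

[('g0k2ss', '81oooo'), ('g0k', '6r99o9')]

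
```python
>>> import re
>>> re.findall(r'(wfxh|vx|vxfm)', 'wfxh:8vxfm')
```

Branches in `(...|...)` are attempted left-to-right; the first branch that allows the whole pattern to succeed is taken.
Matches: at [0:4] match 'wfxh', group 1 = 'wfxh'; at [6:8] match 'vx', group 1 = 'vx'.
`findall` collects group 1 from each match (2 total).

['wfxh', 'vx']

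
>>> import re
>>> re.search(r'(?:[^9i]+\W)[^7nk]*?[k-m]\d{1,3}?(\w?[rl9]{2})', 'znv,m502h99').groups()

This matches one or more of any character except [9i], then a non-word character (non-capturing group); then zero or more of any character except [7nk] (lazy), then a character in [k-m], then 1 to 3 of a digit (lazy); then optionally a word character, then exactly 2 of one of [rl9] (captured).
Unlike `match`, `search` isn't anchored — it looks for the pattern anywhere in the string.
The match spans [0:11] → 'znv,m502h99'.
Captured: group 1 = 'h99'.

('h99',)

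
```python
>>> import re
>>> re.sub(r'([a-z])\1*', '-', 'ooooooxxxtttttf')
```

'----'

`\1` is not a pattern — it's the concrete string captured by group 1, re-applied verbatim.
`sub` substitutes '-' at each match site.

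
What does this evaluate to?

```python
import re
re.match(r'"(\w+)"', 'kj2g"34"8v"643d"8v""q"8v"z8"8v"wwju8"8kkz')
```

With `match`, the pattern is implicitly anchored at the beginning.
Here the pattern fails at index 0, so the call returns None.

None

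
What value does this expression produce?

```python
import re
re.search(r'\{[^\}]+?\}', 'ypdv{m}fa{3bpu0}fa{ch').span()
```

The match spans [4:7] → '{m}'.

(4, 7)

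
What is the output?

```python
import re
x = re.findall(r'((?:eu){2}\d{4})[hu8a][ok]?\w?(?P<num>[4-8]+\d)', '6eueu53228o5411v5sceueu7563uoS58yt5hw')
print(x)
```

This matches the literal 'eu' repeated 2 times, then exactly 4 of a digit (captured); then one of [hu8a], then optionally one of [ok], then optionally a word character; then one or more of a character in [4-8], then a digit (captured as 'num').
Matches: at [1:14] match 'eueu53228o541', groups = ('eueu5322', '41'); at [19:32] match 'eueu7563uoS58', groups = ('eueu7563', '58').
With 2 capturing groups, `findall` returns a 2-tuple per match.

[('eueu5322', '41'), ('eueu7563', '58')]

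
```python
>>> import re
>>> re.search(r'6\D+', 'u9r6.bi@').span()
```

(3, 8)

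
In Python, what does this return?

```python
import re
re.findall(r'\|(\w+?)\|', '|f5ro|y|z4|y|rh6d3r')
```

['f5ro', 'z4']

Because there's exactly one group, `findall` drops the full match and keeps group 1 from each hit.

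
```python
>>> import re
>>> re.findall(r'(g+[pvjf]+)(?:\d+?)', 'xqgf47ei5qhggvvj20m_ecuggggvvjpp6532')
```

['gf', 'ggvvj', 'ggggvvjpp']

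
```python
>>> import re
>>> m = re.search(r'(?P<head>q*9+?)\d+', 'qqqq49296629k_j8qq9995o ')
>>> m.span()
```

(5, 12)

This matches zero or more of a literal 'q', then one or more of the literal '9' (lazy) (captured as 'head'); then one or more of a digit.
The match spans [5:12] → '9296629'.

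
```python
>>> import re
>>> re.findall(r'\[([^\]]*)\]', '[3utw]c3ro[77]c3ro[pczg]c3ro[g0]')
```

['3utw', '77', 'pczg', 'g0']

Because there's exactly one group, `findall` drops the full match and keeps group 1 from each hit.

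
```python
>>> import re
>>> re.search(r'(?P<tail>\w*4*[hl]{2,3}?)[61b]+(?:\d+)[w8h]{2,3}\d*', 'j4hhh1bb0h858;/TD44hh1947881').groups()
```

The match spans [0:13] → 'j4hhh1bb0h858'.
Captured: group 1 = 'j4hhh'.

('j4hhh',)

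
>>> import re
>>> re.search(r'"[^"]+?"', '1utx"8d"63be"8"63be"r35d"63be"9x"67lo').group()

`search` walks the string left to right and returns the first match it finds.
The match spans [4:8] → '"8d"'.

'"8d"'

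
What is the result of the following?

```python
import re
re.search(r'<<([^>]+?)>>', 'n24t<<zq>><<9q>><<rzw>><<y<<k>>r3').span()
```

(4, 10)

`re.search` scans for the first position where the pattern succeeds.
The match spans [4:10] → '<<zq>>'.
Captured: group 1 = 'zq'.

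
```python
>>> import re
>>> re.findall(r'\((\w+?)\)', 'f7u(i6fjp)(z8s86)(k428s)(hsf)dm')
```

['i6fjp', 'z8s86', 'k428s', 'hsf']

Scanning left to right: at [3:10] match '(i6fjp)', group 1 = 'i6fjp'; at [10:17] match '(z8s86)', group 1 = 'z8s86'; at [17:24] match '(k428s)', group 1 = 'k428s'; at [24:29] match '(hsf)', group 1 = 'hsf'.
One capturing group, so `findall` returns just the captured substring from each match — 4 in all.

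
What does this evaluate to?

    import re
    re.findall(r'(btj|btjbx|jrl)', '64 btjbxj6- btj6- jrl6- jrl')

Alternation isn't longest-match — the leftmost alternative that fits at this position is chosen.
Because there's exactly one group, `findall` drops the full match and keeps group 1 from each hit.

['btj', 'btj', 'jrl', 'jrl']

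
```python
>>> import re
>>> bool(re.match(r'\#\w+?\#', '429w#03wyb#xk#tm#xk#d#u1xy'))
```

`match` is anchored at position 0; if the pattern doesn't fit there, it returns None.
Here the string doesn't start with a match, so the call returns None, and `bool(None)` is False.

False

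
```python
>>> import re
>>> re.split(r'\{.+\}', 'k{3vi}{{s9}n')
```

['k', 'n']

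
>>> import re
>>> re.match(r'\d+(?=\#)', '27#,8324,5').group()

'27'

The positive lookaround only admits positions where the adjacent text matches; those characters stay outside the span.
`re.match` won't scan ahead — the pattern has to work from the very first character.
The match spans [0:2] → '27'.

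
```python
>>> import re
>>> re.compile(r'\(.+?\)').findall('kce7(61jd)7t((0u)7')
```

['(61jd)', '((0u)']

A non-greedy quantifier consumes as few characters as it can — just enough that the remainder of the pattern still matches from where it stops; whatever follows it matches normally.
`findall` yields the raw match text (2 of them) because the pattern has no groups.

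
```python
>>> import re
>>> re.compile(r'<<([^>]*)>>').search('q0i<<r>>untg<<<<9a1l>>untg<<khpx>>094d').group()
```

The match spans [3:8] → '<<r>>'.

'<<r>>'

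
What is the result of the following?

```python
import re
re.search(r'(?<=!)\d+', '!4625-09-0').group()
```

'4625'

The positive lookaround only admits positions where the adjacent text matches; those characters stay outside the span.
The match spans [1:5] → '4625'.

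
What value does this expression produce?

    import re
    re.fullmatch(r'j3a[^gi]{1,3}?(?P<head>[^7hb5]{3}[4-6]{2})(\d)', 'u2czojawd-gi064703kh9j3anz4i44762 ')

Pattern: the literal 'j3a', then 1 to 3 of any character except [gi] (lazy); then exactly 3 of any character except [7hb5], then exactly 2 of a character in [4-6] (captured as 'head'); then a digit (captured).
`fullmatch` succeeds only if the pattern covers the string from start to end.
Here the pattern can't cover the whole string, so the call returns None.

None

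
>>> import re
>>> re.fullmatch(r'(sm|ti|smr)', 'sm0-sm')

`re.fullmatch` requires the pattern to consume the entire string.
Here there's no way to consume every character, so the call returns None.

None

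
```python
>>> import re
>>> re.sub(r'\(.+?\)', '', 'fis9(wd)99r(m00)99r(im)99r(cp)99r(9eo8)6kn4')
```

'fis999r99r99r99r6kn4'

Matches: at [4:8] → '(wd)'; at [11:16] → '(m00)'; at [19:23] → '(im)'; at [26:30] → '(cp)'; at [33:39] → '(9eo8)'.
Every occurrence is swapped for ''.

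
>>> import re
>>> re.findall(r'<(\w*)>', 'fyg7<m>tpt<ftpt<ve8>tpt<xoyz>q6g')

['m', 've8', 'xoyz']

Walking the string: at [4:7] match '<m>', group 1 = 'm'; at [15:20] match '<ve8>', group 1 = 've8'; at [23:29] match '<xoyz>', group 1 = 'xoyz'.
`findall` collects group 1 from each match (3 total).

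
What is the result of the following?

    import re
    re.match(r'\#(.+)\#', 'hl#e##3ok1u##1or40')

`re.match` only tries the pattern at the start of the string.
Here the pattern fails at index 0, so the call returns None.

None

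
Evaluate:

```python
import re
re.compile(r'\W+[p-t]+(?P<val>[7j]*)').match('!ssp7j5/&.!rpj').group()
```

'!ssp7j'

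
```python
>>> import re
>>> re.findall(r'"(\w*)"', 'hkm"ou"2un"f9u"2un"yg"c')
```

['ou', 'f9u', 'yg']

Scanning left to right: at [3:7] match '"ou"', group 1 = 'ou'; at [10:15] match '"f9u"', group 1 = 'f9u'; at [18:22] match '"yg"', group 1 = 'yg'.
One capturing group, so `findall` returns just the captured substring from each match — 3 in all.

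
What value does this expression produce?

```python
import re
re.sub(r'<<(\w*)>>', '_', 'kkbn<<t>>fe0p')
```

Matches: at [4:9] → '<<t>>'.
Each match is replaced by '_'.

'kkbn_fe0p'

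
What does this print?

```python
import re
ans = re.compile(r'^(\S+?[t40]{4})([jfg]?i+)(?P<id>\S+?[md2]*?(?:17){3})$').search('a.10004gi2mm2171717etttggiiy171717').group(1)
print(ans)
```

This matches anchored at the start of the string; then one or more of a non-whitespace character (lazy), then exactly 4 of one of [t40] (captured); then optionally one of [jfg], then one or more of a literal 'i' (captured); then one or more of a non-whitespace character (lazy), then zero or more of one of [md2] (lazy), then the literal '17' repeated 3 times (captured as 'id'); then anchored at the end.
`search` walks the string left to right and returns the first match it finds.
The match spans [0:34] → 'a.10004gi2mm2171717etttggiiy171717'.
Captured: group 1 = 'a.10004', group 2 = 'gi', group 3 = '2mm2171717etttggiiy171717'.

a.10004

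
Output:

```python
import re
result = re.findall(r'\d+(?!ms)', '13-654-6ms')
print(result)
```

['13', '654']

`(?!…)`/`(?<!…)` only lets a position through if the neighbouring text does NOT match; no characters are consumed.
No capturing groups, so `findall` returns the 2 full match strings.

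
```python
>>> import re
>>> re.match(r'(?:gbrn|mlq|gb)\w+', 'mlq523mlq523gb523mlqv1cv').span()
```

(0, 24)

`match` is anchored at position 0; if the pattern doesn't fit there, it returns None.
The match spans [0:24] → 'mlq523mlq523gb523mlqv1cv'.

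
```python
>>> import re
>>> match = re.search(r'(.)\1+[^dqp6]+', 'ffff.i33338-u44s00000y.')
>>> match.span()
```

(0, 23)

`\1` has to match the exact text group 1 already captured.
Unlike `match`, `search` isn't anchored — it looks for the pattern anywhere in the string.
The match spans [0:23] → 'ffff.i33338-u44s00000y.'.
Captured: group 1 = 'f'.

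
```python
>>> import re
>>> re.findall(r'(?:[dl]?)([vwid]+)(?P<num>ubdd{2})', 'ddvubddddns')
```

[('dv', 'ubddd')]

This matches optionally one of [dl] (non-capturing group); then one or more of one of [vwid] (captured); then the literal 'ubd', then exactly 2 of the literal 'd' (captured as 'num').
Multiple groups make `findall` return tuples — one 2-tuple for the one match.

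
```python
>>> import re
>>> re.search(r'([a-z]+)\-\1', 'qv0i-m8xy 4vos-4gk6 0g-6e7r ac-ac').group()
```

'ac-ac'

`\1` is not a pattern — it's the concrete string captured by group 1, re-applied verbatim.
`re.search` tries every starting position until one works.
The match spans [28:33] → 'ac-ac'.
Captured: group 1 = 'ac'.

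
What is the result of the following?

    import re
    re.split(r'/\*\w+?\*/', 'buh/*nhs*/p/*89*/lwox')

['buh', 'p', 'lwox']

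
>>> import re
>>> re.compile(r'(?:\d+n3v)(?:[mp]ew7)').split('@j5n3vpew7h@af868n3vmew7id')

Pattern: one or more of a digit, then a literal 'n', then the literal '3v' (non-capturing group); then one of [mp], then the literal 'ew', then the literal '7' (non-capturing group).
Splitting on the pattern gives 3 pieces.

['@j', 'h@af', 'id']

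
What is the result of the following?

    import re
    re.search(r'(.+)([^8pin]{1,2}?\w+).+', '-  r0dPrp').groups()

('-  r0d', 'Pr')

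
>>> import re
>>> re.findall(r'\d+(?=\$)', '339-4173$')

The positive lookaround only admits positions where the adjacent text matches; those characters stay outside the span.
Matches: at [4:8] → '4173'.
Since nothing is captured, `findall` lists the 1 matched substring directly.

['4173']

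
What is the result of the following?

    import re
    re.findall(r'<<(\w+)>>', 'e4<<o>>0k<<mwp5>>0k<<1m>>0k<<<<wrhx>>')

['o', 'mwp5', '1m', 'wrhx']

One capturing group, so `findall` returns just the captured substring from each match — 4 in all.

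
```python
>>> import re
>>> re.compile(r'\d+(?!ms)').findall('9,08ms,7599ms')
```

Because the assertion is negative and zero-width, positions next to the forbidden text are skipped.
Matches: at [0:1] → '9'; at [2:3] → '0'; at [7:10] → '759'.
Since nothing is captured, `findall` lists the 3 matched substrings directly.

['9', '0', '759']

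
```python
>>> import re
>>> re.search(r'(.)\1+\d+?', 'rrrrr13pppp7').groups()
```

('r',)

The match spans [0:6] → 'rrrrr1'.
Captured: group 1 = 'r'.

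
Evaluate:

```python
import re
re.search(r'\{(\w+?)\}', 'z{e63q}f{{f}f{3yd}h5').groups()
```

('e63q',)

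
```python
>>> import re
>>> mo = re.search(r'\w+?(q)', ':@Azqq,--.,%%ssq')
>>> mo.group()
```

'Azq'

This matches one or more of a word character (lazy); then a literal 'q' (captured).
With the lazy modifier that quantifier settles for the fewest repetitions that let the rest of the pattern succeed (the atoms after it are unaffected and can still be greedy).
Unlike `match`, `search` isn't anchored — it looks for the pattern anywhere in the string.
The match spans [2:5] → 'Azq'.
Captured: group 1 = 'q'.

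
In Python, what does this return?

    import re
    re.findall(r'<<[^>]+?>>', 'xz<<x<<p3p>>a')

['<<x<<p3p>>']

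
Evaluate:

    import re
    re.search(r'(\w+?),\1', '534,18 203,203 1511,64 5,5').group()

`\1` has to match the exact text group 1 already captured.
Unlike `match`, `search` isn't anchored — it looks for the pattern anywhere in the string.
The match spans [7:14] → '203,203'.
Captured: group 1 = '203'.

'203,203'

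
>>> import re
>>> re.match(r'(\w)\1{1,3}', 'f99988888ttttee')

None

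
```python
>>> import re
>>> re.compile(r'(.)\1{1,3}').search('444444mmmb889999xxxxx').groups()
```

('4',)

`\1` is not a pattern — it's the concrete string captured by group 1, re-applied verbatim.
`search` walks the string left to right and returns the first match it finds.
The match spans [0:4] → '4444'.
Captured: group 1 = '4'.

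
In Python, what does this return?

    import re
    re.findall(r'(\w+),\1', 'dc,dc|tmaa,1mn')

After group 1 captures some text, `\1` only succeeds where that same text appears again.
`findall` collects group 1 from the one match (1 total).

['dc']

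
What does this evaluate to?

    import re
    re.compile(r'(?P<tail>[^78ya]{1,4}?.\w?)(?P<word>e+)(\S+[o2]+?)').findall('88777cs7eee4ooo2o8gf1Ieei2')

The pattern matches 1 to 4 of any character except [78ya] (lazy), then any character, then optionally a word character (captured as 'tail'); then one or more of a literal 'e' (captured as 'word'); then one or more of a non-whitespace character, then one or more of one of [o2] (lazy) (captured).
A `+?`/`*?`/`{m,n}?` starts at its minimum and grows only as far as needed for what follows to match.
Walking the string: at [5:26] match 'cs7eee4ooo2o8gf1Ieei2', groups = ('cs7', 'eee', '4ooo2o8gf1Ieei2').
With 3 capturing groups, `findall` returns a 3-tuple per match.

[('cs7', 'eee', '4ooo2o8gf1Ieei2')]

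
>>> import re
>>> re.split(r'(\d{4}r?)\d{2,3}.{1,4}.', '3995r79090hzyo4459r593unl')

The pattern matches exactly 4 of a digit, then optionally the literal 'r' (captured); then 2 to 3 of a digit; then 1 to 4 of any character, then any character.
Matches to split on: at [0:13] → '3995r79090hzy'; at [14:25] → '4459r593unl'.
`re.split` interleaves the captured-group text with the surrounding fragments.

['', '3995r', 'o', '4459r', '']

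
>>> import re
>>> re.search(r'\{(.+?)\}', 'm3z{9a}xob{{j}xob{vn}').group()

Lazy quantifiers expand one character at a time until the remainder of the pattern can match.
Unlike `match`, `search` isn't anchored — it looks for the pattern anywhere in the string.
The match spans [3:7] → '{9a}'.
Captured: group 1 = '9a'.

'{9a}'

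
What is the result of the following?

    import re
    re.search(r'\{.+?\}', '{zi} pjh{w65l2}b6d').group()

The match spans [0:4] → '{zi}'.

'{zi}'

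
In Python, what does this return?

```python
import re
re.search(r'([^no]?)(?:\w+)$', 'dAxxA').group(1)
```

Pattern: optionally any character except [no] (captured); then one or more of a word character (non-capturing group); then anchored at the end.
Unlike `match`, `search` isn't anchored — it looks for the pattern anywhere in the string.
The match spans [0:5] → 'dAxxA'.
Captured: group 1 = 'd'.

'd'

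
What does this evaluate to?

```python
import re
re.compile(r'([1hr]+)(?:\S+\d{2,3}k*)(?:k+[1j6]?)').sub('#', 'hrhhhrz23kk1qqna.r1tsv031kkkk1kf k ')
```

'#kf k '

Pattern: one or more of one of [1hr] (captured); then one or more of a non-whitespace character, then 2 to 3 of a digit, then zero or more of a literal 'k' (non-capturing group); then one or more of the literal 'k', then optionally one of [1j6] (non-capturing group).
`sub` substitutes '#' at each match site.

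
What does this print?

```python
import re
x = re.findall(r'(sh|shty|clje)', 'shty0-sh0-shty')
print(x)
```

Alternation isn't longest-match — the leftmost alternative that fits at this position is chosen.
`findall` collects group 1 from each match (3 total).

['sh', 'sh', 'sh']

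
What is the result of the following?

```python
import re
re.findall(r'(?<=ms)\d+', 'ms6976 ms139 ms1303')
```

['6976', '139', '1303']

Because the assertion is zero-width, the text it checks is not consumed and won't appear in the result.
Walking the string: at [2:6] → '6976'; at [9:12] → '139'; at [15:19] → '1303'.
`findall` yields the raw match text (3 of them) because the pattern has no groups.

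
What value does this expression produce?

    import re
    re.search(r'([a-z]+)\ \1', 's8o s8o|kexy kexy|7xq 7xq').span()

(8, 17)

After group 1 captures some text, `\1` only succeeds where that same text appears again.
The match spans [8:17] → 'kexy kexy'.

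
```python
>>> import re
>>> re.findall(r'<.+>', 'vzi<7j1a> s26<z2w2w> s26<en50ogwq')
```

['<7j1a> s26<z2w2w>']

Walking the string: at [3:20] → '<7j1a> s26<z2w2w>'.
`findall` yields the raw match text (1 of them) because the pattern has no groups.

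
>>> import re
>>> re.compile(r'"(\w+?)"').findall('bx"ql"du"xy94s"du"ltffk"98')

['ql', 'xy94s', 'ltffk']

One capturing group, so `findall` returns just the captured substring from each match — 3 in all.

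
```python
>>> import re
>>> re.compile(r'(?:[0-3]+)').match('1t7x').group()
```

'1'

This matches one or more of a character in [0-3] (non-capturing group).
`re.match` only tries the pattern at the start of the string.
The match spans [0:1] → '1'.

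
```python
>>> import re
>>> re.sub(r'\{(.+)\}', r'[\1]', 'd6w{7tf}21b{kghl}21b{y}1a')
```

'd6w[7tf}21b{kghl}21b{y]1a'

`\1` in the replacement pulls in group 1's text for each match.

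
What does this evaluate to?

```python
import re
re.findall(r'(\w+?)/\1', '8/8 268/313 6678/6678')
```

The backreference `\1` re-matches whatever the first group consumed, character for character.
Walking the string: at [0:3] match '8/8', group 1 = '8'; at [12:21] match '6678/6678', group 1 = '6678'.
One capturing group, so `findall` returns just the captured substring from each match — 2 in all.

['8', '6678']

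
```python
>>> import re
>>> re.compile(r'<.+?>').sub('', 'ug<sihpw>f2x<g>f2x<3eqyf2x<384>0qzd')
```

'ugf2xf2x0qzd'

A non-greedy quantifier consumes as few characters as it can — just enough that the remainder of the pattern still matches from where it stops; whatever follows it matches normally.
Matches: at [2:9] → '<sihpw>'; at [12:15] → '<g>'; at [18:31] → '<3eqyf2x<384>'.
Each match is replaced by ''.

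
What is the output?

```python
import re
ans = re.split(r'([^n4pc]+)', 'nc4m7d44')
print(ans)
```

['nc4', 'm7d', '44']

Pattern: one or more of any character except [n4pc] (captured).
Matches to split on: at [3:6] → 'm7d'.
Because the pattern has a capturing group, `split` also inserts each captured text between the pieces.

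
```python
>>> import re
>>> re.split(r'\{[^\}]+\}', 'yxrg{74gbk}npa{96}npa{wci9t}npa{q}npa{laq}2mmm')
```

Matches to split on: at [4:11] → '{74gbk}'; at [14:18] → '{96}'; at [21:28] → '{wci9t}'; at [31:34] → '{q}'; at [37:42] → '{laq}'.
The string is cut at each match, leaving 6 pieces.

['yxrg', 'npa', 'npa', 'npa', 'npa', '2mmm']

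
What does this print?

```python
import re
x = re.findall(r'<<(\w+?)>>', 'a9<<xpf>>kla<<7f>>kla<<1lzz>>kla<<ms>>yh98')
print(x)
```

Matches: at [2:9] match '<<xpf>>', group 1 = 'xpf'; at [12:18] match '<<7f>>', group 1 = '7f'; at [21:29] match '<<1lzz>>', group 1 = '1lzz'; at [32:38] match '<<ms>>', group 1 = 'ms'.
`findall` collects group 1 from each match (4 total).

['xpf', '7f', '1lzz', 'ms']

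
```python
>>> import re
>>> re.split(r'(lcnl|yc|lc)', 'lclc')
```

With a capturing group present, the delimiter's captured portion is kept in the result list.

['', 'lc', '', 'lc', '']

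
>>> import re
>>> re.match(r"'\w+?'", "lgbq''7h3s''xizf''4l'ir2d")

None

`re.match` only tries the pattern at the start of the string.
Here the string doesn't start with a match, so the call returns None.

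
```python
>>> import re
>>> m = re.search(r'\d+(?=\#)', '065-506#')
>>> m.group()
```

Because the assertion is zero-width, the text it checks is not consumed and won't appear in the result.
The match spans [4:7] → '506'.

'506'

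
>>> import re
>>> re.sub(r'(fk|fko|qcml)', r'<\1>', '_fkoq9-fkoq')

'_<fk>oq9-<fk>oq'

Alternation tries branches left to right and keeps the first one that lets the overall match succeed at that position.
Matches: at [1:3] → 'fk'; at [7:9] → 'fk'.
The replacement refers to a captured group, so each match is rewritten using its own captured text.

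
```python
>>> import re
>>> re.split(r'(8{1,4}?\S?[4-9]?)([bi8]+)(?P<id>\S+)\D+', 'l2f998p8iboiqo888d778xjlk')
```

['l2f99', '8p8', 'ib', 'oiqo888d778xjl', '']

Pattern: 1 to 4 of the literal '8' (lazy), then optionally a non-whitespace character, then optionally a character in [4-9] (captured); then one or more of one of [bi8] (captured); then one or more of a non-whitespace character (captured as 'id'); then one or more of a non-digit.
Matches to split on: at [5:25] → '8p8iboiqo888d778xjlk'.
With a capturing group present, the delimiter's captured portion is kept in the result list.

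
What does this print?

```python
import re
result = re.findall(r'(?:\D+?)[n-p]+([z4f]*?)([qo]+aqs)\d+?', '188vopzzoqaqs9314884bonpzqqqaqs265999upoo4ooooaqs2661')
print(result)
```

[('zz', 'oqaqs'), ('z', 'qqqaqs'), ('4', 'ooooaqs')]

With the lazy modifier that quantifier settles for the fewest repetitions that let the rest of the pattern succeed (the atoms after it are unaffected and can still be greedy).
`findall` packs the 2 group values into a tuple for every match.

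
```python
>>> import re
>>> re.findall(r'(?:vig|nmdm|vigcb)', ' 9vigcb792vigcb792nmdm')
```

['vig', 'vig', 'nmdm']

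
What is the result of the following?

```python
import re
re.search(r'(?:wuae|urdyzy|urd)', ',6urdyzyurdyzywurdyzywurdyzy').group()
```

Alternation tries branches left to right and keeps the first one that lets the overall match succeed at that position.
The match spans [2:8] → 'urdyzy'.

'urdyzy'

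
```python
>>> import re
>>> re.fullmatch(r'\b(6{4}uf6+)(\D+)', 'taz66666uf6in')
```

None

For `fullmatch`, every character of the input must be accounted for by the pattern.
Here the pattern can't cover the whole string, so the call returns None.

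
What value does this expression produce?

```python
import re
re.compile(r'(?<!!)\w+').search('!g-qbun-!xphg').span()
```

(3, 7)

A negative assertion filters positions out without eating any characters.
The match spans [3:7] → 'qbun'.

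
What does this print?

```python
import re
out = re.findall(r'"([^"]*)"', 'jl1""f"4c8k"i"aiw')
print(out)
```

['', '4c8k']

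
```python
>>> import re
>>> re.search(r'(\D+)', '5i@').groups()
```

('i@',)

This matches one or more of a non-digit (captured).
`re.search` scans for the first position where the pattern succeeds.
The match spans [1:3] → 'i@'.
Captured: group 1 = 'i@'.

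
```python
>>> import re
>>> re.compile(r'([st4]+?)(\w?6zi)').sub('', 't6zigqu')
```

`sub` substitutes '' at each match site.

'gqu'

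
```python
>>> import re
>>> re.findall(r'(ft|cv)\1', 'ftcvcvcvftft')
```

['cv', 'ft']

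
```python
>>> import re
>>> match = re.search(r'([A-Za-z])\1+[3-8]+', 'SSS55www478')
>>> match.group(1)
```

'S'

The match spans [0:5] → 'SSS55'.
Captured: group 1 = 'S'.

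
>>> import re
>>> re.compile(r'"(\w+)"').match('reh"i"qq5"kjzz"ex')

`match` is anchored at position 0; if the pattern doesn't fit there, it returns None.
Here the pattern fails at index 0, so the call returns None.

None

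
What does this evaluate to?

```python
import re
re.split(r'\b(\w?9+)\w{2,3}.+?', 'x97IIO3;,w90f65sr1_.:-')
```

['', 'x9', '3;,', 'w9', 'sr1_.:-']

This matches a word boundary (`\b`, zero-width); then optionally a word character, then one or more of a literal '9' (captured); then 2 to 3 of a word character, then one or more of any character (lazy).
Because the quantifier is non-greedy, it stops expanding at the earliest point where the rest of the pattern can succeed.
Matches to split on: at [0:6] → 'x97IIO'; at [9:15] → 'w90f65'.
With a capturing group present, the delimiter's captured portion is kept in the result list.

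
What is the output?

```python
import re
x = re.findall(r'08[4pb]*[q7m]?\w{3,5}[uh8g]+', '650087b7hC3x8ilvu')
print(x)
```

['087b7h']

`findall` yields the raw match text (1 of them) because the pattern has no groups.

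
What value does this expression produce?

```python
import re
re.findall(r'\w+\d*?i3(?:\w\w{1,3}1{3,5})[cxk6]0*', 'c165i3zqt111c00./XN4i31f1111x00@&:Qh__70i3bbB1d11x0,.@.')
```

['c165i3zqt111c00', 'XN4i31f1111x00']

Pattern: one or more of a word character, then zero or more of a digit (lazy), then the literal 'i3'; then a word character, then 1 to 3 of a word character, then 3 to 5 of a literal '1' (non-capturing group); then one of [cxk6], then zero or more of a literal '0'.
Walking the string: at [0:15] → 'c165i3zqt111c00'; at [17:31] → 'XN4i31f1111x00'.
With no groups in the pattern, `findall` gives back each whole match — 2 here.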